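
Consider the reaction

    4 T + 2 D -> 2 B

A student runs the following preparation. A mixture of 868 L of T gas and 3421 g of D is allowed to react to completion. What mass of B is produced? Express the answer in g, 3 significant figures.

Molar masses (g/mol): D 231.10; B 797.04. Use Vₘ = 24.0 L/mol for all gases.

n(T) = 868.0 / 24.0 = 36.17 mol
n(D) = 3421 / 231.10 = 14.80 mol
n/ν for T = 36.17/4 = 9.043
n/ν for D = 14.80/2 = 7.400
Smallest n/ν is D → limiting reagent.
n(B) = (2/2) × 14.80 = 14.80 mol
mass = 14.80 × 797.04 = 11800 g

11800 g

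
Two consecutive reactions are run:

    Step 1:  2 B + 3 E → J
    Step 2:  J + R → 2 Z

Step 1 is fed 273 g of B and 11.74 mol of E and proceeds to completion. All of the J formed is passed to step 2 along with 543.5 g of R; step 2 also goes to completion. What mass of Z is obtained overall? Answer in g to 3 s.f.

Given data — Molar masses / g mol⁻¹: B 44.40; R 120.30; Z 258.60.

Step 1:
n(B) = 273.0 / 44.40 = 6.149 mol
n(E) = 11.74 mol
n/ν for B = 6.149/2 = 3.075
n/ν for E = 11.74/3 = 3.913
Smallest n/ν is B → limiting reagent.
n(J) produced = (1/2) × 6.149 = 3.075 mol
Step 2:
n(J) available = 3.075 mol
n(R) = 543.5 / 120.30 = 4.518 mol
n/ν for J = 3.075/1 = 3.075
n/ν for R = 4.518/1 = 4.518
Smallest n/ν is J → limiting reagent.
n(Z) = (2/1) × 3.075 = 6.150 mol
mass = 6.150 × 258.60 = 1590 g

1590 g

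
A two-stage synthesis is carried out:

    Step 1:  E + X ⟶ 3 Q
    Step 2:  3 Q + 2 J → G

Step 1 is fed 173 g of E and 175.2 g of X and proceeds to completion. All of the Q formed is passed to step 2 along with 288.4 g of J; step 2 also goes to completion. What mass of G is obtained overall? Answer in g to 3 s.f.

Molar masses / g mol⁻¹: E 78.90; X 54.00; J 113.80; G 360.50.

457 g

Step 1:
n(E) = 173.0 / 78.90 = 2.193 mol
n(X) = 175.2 / 54.00 = 3.244 mol
n/ν for E = 2.193/1 = 2.193
n/ν for X = 3.244/1 = 3.244
Smallest n/ν is E → limiting reagent.
n(Q) produced = (3/1) × 2.193 = 6.579 mol
Step 2:
n(Q) available = 6.579 mol
n(J) = 288.4 / 113.80 = 2.534 mol
n/ν for Q = 6.579/3 = 2.193
n/ν for J = 2.534/2 = 1.267
Smallest n/ν is J → limiting reagent.
n(G) = (1/2) × 2.534 = 1.267 mol
mass = 1.267 × 360.50 = 456.8 g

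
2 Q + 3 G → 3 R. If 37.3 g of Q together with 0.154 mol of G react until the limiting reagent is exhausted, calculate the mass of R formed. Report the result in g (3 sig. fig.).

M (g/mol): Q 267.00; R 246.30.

n(Q) = 37.30 / 267.00 = 0.1397 mol
n(G) = 0.1540 mol
n/ν for Q = 0.1397/2 = 0.06985
n/ν for G = 0.1540/3 = 0.05133
Smallest n/ν is G → limiting reagent.
n(R) = (3/3) × 0.1540 = 0.1540 mol
mass = 0.1540 × 246.30 = 37.93 g

37.9 g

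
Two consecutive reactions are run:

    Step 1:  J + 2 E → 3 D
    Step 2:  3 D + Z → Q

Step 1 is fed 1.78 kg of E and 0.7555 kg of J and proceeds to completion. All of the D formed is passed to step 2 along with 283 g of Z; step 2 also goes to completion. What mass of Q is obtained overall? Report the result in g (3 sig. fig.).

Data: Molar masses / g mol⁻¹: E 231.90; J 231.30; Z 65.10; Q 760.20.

2480 g

Step 1:
n(E) = 1.780×1000 / 231.90 = 7.676 mol
n(J) = 0.7555×1000 / 231.30 = 3.266 mol
n/ν → E: 3.838, J: 3.266; J is limiting.
n(D) produced = (3/1) × 3.266 = 9.798 mol
Step 2:
n(D) available = 9.798 mol
n(Z) = 283.0 / 65.10 = 4.347 mol
n/ν → D: 3.266, Z: 4.347; D is limiting.
n(Q) = (1/3) × 9.798 = 3.266 mol
mass = 3.266 × 760.20 = 2483 g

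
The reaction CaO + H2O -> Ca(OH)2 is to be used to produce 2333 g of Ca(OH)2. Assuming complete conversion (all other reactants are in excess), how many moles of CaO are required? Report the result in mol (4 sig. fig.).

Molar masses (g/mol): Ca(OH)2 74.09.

n(Ca(OH)2) = 2333 / 74.09 = 31.49 mol
n(CaO) = (1/1) × 31.49 = 31.49 mol

31.49 mol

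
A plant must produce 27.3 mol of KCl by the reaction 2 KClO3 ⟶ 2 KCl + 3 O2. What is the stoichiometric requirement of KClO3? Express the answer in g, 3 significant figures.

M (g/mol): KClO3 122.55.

n(KCl) = 27.30 mol
n(KClO3) = (2/2) × 27.30 = 27.30 mol
mass = 27.30 × 122.55 = 3346 g

3350 g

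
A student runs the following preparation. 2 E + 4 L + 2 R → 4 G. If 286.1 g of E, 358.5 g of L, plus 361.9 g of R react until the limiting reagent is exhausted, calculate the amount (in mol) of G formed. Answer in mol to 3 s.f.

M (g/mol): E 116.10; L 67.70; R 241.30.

3.00 mol

n(E) = 286.1 / 116.10 = 2.464 mol
n(L) = 358.5 / 67.70 = 5.295 mol
n(R) = 361.9 / 241.30 = 1.500 mol
n/ν → E: 1.232, L: 1.324, R: 0.7500; R is limiting.
n(G) = (4/2) × 1.500 = 3.000 mol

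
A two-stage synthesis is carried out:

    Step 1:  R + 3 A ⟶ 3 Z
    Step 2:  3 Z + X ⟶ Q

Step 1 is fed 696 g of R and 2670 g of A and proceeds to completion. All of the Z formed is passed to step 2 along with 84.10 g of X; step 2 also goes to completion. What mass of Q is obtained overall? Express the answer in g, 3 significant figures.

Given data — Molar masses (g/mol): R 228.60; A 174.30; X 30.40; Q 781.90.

2160 g

Step 1:
n(R) = 696.0 / 228.60 = 3.045 mol
n(A) = 2670 / 174.30 = 15.32 mol
n/ν → R: 3.045, A: 5.107; R is limiting.
n(Z) produced = (3/1) × 3.045 = 9.135 mol
Step 2:
n(Z) available = 9.135 mol
n(X) = 84.10 / 30.40 = 2.766 mol
n/ν → Z: 3.045, X: 2.766; X is limiting.
n(Q) = (1/1) × 2.766 = 2.766 mol
mass = 2.766 × 781.90 = 2163 g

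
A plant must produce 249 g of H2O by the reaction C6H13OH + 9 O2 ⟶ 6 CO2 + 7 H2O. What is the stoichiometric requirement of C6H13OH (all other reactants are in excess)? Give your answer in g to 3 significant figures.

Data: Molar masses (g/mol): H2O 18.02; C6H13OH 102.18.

n(H2O) = 249 / 18.02 = 13.82 mol
n(C6H13OH) = (1/7) × 13.82 = 1.974 mol
mass = 1.974 × 102.18 = 201.7 g

202 g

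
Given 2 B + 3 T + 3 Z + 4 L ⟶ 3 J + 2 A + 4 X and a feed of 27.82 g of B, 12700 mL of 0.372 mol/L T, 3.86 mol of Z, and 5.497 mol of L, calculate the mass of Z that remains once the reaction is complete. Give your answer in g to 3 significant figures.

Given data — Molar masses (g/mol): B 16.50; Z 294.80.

n(B) = 27.82 / 16.50 = 1.686 mol
n(T) = 0.372 × 12700/1000 = 4.724 mol
n(Z) = 3.860 mol
n(L) = 5.497 mol
n/ν for B = 1.686/2 = 0.8430
n/ν for T = 4.724/3 = 1.575
n/ν for Z = 3.860/3 = 1.287
n/ν for L = 5.497/4 = 1.374
Smallest n/ν is B → limiting reagent.
Z consumed = (3/2) × 1.686 = 2.529 mol
Z remaining = 3.860 − 2.529 = 1.331 mol
mass = 1.331 × 294.80 = 392.4 g

392 g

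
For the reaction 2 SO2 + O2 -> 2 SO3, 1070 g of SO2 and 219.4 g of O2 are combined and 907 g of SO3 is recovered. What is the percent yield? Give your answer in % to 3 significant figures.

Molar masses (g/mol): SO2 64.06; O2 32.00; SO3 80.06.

82.6 %

n(SO2) = 1070 / 64.06 = 16.70 mol
n(O2) = 219.4 / 32.00 = 6.856 mol
n/ν → SO2: 8.350, O2: 6.856; O2 is limiting.
theoretical n(SO3) = (2/1) × 6.856 = 13.71 mol → 1098 g
% yield = 907 / 1098 × 100 = 82.60 %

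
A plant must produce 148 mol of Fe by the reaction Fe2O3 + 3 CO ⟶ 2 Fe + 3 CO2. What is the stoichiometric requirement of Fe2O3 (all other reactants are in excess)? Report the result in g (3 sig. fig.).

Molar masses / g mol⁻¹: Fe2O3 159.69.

n(Fe) = 148.0 mol
n(Fe2O3) = (1/2) × 148.0 = 74.00 mol
mass = 74.00 × 159.69 = 11820 g

11800 g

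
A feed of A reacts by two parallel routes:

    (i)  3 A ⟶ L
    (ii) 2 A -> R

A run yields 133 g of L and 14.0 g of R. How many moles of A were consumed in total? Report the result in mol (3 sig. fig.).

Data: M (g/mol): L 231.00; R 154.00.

1.91 mol

n(L) = 133 / 231.00 = 0.5758 mol
n(R) = 14.0 / 154.00 = 0.09091 mol
n(A) via (i) = (3/1)×0.5758 = 1.727 mol
n(A) via (ii) = (2/1)×0.09091 = 0.1818 mol
total n(A) = 1.727 + 0.1818 = 1.909 mol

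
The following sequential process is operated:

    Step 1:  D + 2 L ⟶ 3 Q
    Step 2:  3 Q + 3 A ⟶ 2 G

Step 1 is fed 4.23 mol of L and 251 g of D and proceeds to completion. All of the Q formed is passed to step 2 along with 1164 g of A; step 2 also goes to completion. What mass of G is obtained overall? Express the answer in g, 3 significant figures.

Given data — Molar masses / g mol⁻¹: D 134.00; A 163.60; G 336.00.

Step 1:
n(L) = 4.230 mol
n(D) = 251.0 / 134.00 = 1.873 mol
n/ν for L = 4.230/2 = 2.115
n/ν for D = 1.873/1 = 1.873
Smallest n/ν is D → limiting reagent.
n(Q) produced = (3/1) × 1.873 = 5.619 mol
Step 2:
n(Q) available = 5.619 mol
n(A) = 1164 / 163.60 = 7.115 mol
n/ν for Q = 5.619/3 = 1.873
n/ν for A = 7.115/3 = 2.372
Smallest n/ν is Q → limiting reagent.
n(G) = (2/3) × 5.619 = 3.746 mol
mass = 3.746 × 336.00 = 1259 g

1260 g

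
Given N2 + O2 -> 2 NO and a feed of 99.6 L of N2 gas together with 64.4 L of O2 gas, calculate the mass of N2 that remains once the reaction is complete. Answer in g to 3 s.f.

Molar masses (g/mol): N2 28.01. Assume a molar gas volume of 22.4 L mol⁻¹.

44.0 g

n(N2) = 99.60 / 22.4 = 4.446 mol
n(O2) = 64.40 / 22.4 = 2.875 mol
n/ν for N2 = 4.446/1 = 4.446
n/ν for O2 = 2.875/1 = 2.875
Smallest n/ν is O2 → limiting reagent.
N2 consumed = (1/1) × 2.875 = 2.875 mol
N2 remaining = 4.446 − 2.875 = 1.571 mol
mass = 1.571 × 28.01 = 44.00 g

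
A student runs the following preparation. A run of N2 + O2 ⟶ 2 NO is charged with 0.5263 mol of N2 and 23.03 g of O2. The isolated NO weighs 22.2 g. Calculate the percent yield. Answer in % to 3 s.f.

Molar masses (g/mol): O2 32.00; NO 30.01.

n(N2) = 0.5263 mol
n(O2) = 23.03 / 32.00 = 0.7197 mol
n/ν for N2 = 0.5263/1 = 0.5263
n/ν for O2 = 0.7197/1 = 0.7197
Smallest n/ν is N2 → limiting reagent.
theoretical n(NO) = (2/1) × 0.5263 = 1.053 mol → 31.60 g
% yield = 22.2 / 31.60 × 100 = 70.25 %

70.3 %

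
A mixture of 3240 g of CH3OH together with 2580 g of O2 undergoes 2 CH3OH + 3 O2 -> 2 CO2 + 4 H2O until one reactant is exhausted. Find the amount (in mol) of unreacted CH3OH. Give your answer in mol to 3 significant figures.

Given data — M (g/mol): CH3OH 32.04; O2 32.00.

n(CH3OH) = 3240 / 32.04 = 101.1 mol
n(O2) = 2580 / 32.00 = 80.63 mol
n/ν for CH3OH = 101.1/2 = 50.55
n/ν for O2 = 80.63/3 = 26.88
Smallest n/ν is O2 → limiting reagent.
CH3OH consumed = (2/3) × 80.63 = 53.75 mol
CH3OH remaining = 101.1 − 53.75 = 47.35 mol

47.4 mol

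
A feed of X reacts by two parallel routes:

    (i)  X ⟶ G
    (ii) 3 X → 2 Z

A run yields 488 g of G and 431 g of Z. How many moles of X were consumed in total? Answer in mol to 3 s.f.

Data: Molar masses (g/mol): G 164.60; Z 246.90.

5.58 mol

n(G) = 488 / 164.60 = 2.965 mol
n(Z) = 431 / 246.90 = 1.746 mol
n(X) via (i) = (1/1)×2.965 = 2.965 mol
n(X) via (ii) = (3/2)×1.746 = 2.619 mol
total n(X) = 2.965 + 2.619 = 5.584 mol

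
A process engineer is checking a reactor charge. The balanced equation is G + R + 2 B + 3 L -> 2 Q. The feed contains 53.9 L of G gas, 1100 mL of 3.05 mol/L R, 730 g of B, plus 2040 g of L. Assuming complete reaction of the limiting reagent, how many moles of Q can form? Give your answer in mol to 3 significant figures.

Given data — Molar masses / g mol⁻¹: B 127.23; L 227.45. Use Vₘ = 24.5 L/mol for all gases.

4.40 mol

n(G) = 53.90 / 24.5 = 2.200 mol
n(R) = 3.05 × 1100/1000 = 3.355 mol
n(B) = 730.0 / 127.23 = 5.738 mol
n(L) = 2040 / 227.45 = 8.969 mol
n/ν for G = 2.200/1 = 2.200
n/ν for R = 3.355/1 = 3.355
n/ν for B = 5.738/2 = 2.869
n/ν for L = 8.969/3 = 2.990
Smallest n/ν is G → limiting reagent.
n(Q) = (2/1) × 2.200 = 4.400 mol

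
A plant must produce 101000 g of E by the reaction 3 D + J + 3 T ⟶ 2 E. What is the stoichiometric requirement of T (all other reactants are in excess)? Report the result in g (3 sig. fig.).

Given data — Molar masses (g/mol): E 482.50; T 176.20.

n(E) = 101000 / 482.50 = 209.3 mol
n(T) = (3/2) × 209.3 = 314.0 mol
mass = 314.0 × 176.20 = 55330 g

55300 g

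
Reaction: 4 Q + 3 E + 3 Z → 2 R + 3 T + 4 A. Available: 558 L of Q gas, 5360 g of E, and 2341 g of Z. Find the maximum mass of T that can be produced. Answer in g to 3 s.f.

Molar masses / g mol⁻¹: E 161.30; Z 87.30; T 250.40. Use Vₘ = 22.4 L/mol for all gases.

n(Q) = 558.0 / 22.4 = 24.91 mol
n(E) = 5360 / 161.30 = 33.23 mol
n(Z) = 2341 / 87.30 = 26.82 mol
n/ν → Q: 6.228, E: 11.08, Z: 8.940; Q is limiting.
n(T) = (3/4) × 24.91 = 18.68 mol
mass = 18.68 × 250.40 = 4677 g

4680 g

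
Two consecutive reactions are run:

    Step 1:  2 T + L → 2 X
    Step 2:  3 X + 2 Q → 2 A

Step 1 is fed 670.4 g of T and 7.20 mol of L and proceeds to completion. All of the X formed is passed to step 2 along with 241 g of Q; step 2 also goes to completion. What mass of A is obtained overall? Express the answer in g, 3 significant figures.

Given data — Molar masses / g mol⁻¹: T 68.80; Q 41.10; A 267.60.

Step 1:
n(T) = 670.4 / 68.80 = 9.744 mol
n(L) = 7.200 mol
n/ν for T = 9.744/2 = 4.872
n/ν for L = 7.200/1 = 7.200
Smallest n/ν is T → limiting reagent.
n(X) produced = (2/2) × 9.744 = 9.744 mol
Step 2:
n(X) available = 9.744 mol
n(Q) = 241.0 / 41.10 = 5.864 mol
n/ν for X = 9.744/3 = 3.248
n/ν for Q = 5.864/2 = 2.932
Smallest n/ν is Q → limiting reagent.
n(A) = (2/2) × 5.864 = 5.864 mol
mass = 5.864 × 267.60 = 1569 g

1570 g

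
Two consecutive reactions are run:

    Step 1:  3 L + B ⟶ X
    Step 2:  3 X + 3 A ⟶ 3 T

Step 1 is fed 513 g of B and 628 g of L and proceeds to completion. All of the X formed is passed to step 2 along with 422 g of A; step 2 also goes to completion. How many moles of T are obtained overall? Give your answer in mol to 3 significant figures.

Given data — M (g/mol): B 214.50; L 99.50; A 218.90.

1.93 mol

Step 1:
n(B) = 513.0 / 214.50 = 2.392 mol
n(L) = 628.0 / 99.50 = 6.312 mol
n/ν for B = 2.392/1 = 2.392
n/ν for L = 6.312/3 = 2.104
Smallest n/ν is L → limiting reagent.
n(X) produced = (1/3) × 6.312 = 2.104 mol
Step 2:
n(X) available = 2.104 mol
n(A) = 422.0 / 218.90 = 1.928 mol
n/ν for X = 2.104/3 = 0.7013
n/ν for A = 1.928/3 = 0.6427
Smallest n/ν is A → limiting reagent.
n(T) = (3/3) × 1.928 = 1.928 mol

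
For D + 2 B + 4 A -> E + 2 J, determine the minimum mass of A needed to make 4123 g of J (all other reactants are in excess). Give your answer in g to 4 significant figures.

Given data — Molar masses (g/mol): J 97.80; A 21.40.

n(J) = 4123 / 97.80 = 42.16 mol
n(A) = (4/2) × 42.16 = 84.32 mol
mass = 84.32 × 21.40 = 1804 g

1804 g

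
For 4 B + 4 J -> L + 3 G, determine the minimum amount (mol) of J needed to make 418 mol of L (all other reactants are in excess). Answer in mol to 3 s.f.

n(L) = 418.0 mol
n(J) = (4/1) × 418.0 = 1672 mol

1670 mol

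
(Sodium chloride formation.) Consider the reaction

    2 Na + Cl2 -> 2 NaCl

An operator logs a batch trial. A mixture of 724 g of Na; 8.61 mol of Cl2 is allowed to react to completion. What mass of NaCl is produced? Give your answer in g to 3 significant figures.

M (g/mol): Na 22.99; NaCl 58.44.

n(Na) = 724.0 / 22.99 = 31.49 mol
n(Cl2) = 8.610 mol
n/ν for Na = 31.49/2 = 15.75
n/ν for Cl2 = 8.610/1 = 8.610
Smallest n/ν is Cl2 → limiting reagent.
n(NaCl) = (2/1) × 8.610 = 17.22 mol
mass = 17.22 × 58.44 = 1006 g

1010 g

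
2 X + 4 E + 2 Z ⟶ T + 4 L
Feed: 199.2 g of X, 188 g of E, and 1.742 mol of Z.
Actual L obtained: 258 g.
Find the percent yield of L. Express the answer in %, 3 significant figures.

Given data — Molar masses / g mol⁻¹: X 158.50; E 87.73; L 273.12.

44.1 %

n(X) = 199.2 / 158.50 = 1.257 mol
n(E) = 188.0 / 87.73 = 2.143 mol
n(Z) = 1.742 mol
n/ν → X: 0.6285, E: 0.5358, Z: 0.8710; E is limiting.
theoretical n(L) = (4/4) × 2.143 = 2.143 mol → 585.3 g
% yield = 258 / 585.3 × 100 = 44.08 %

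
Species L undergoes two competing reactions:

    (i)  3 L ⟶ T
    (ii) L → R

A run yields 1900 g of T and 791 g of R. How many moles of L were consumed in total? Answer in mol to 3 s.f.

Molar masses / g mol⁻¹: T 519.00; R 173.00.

15.6 mol

n(T) = 1900 / 519.00 = 3.661 mol
n(R) = 791 / 173.00 = 4.572 mol
n(L) via (i) = (3/1)×3.661 = 10.98 mol
n(L) via (ii) = (1/1)×4.572 = 4.572 mol
total n(L) = 10.98 + 4.572 = 15.55 mol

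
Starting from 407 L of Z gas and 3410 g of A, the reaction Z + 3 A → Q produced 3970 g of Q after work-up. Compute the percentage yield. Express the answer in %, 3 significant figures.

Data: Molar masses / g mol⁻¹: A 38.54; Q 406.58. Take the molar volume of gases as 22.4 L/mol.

53.7 %

n(Z) = 407.0 / 22.4 = 18.17 mol
n(A) = 3410 / 38.54 = 88.48 mol
n/ν → Z: 18.17, A: 29.49; Z is limiting.
theoretical n(Q) = (1/1) × 18.17 = 18.17 mol → 7388 g
% yield = 3970 / 7388 × 100 = 53.74 %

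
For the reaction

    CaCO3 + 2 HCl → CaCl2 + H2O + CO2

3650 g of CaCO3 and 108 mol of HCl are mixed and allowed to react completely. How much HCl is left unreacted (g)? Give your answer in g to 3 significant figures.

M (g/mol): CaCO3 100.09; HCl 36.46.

1280 g

n(CaCO3) = 3650 / 100.09 = 36.47 mol
n(HCl) = 108.0 mol
n/ν → CaCO3: 36.47, HCl: 54.00; CaCO3 is limiting.
HCl consumed = (2/1) × 36.47 = 72.94 mol
HCl remaining = 108.0 − 72.94 = 35.06 mol
mass = 35.06 × 36.46 = 1278 g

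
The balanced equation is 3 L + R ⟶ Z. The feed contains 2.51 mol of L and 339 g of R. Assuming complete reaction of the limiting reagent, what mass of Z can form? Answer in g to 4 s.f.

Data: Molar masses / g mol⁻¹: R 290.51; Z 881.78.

737.8 g

n(L) = 2.510 mol
n(R) = 339.0 / 290.51 = 1.167 mol
n/ν for L = 2.510/3 = 0.8367
n/ν for R = 1.167/1 = 1.167
Smallest n/ν is L → limiting reagent.
n(Z) = (1/3) × 2.510 = 0.8367 mol
mass = 0.8367 × 881.78 = 737.8 g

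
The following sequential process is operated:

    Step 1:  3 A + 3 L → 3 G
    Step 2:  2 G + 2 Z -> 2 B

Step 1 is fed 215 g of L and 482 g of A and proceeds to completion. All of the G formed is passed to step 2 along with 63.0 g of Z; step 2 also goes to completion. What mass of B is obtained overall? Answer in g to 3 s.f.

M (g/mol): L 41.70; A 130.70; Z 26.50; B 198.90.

473 g

Step 1:
n(L) = 215.0 / 41.70 = 5.156 mol
n(A) = 482.0 / 130.70 = 3.688 mol
n/ν for L = 5.156/3 = 1.719
n/ν for A = 3.688/3 = 1.229
Smallest n/ν is A → limiting reagent.
n(G) produced = (3/3) × 3.688 = 3.688 mol
Step 2:
n(G) available = 3.688 mol
n(Z) = 63.00 / 26.50 = 2.377 mol
n/ν for G = 3.688/2 = 1.844
n/ν for Z = 2.377/2 = 1.189
Smallest n/ν is Z → limiting reagent.
n(B) = (2/2) × 2.377 = 2.377 mol
mass = 2.377 × 198.90 = 472.8 g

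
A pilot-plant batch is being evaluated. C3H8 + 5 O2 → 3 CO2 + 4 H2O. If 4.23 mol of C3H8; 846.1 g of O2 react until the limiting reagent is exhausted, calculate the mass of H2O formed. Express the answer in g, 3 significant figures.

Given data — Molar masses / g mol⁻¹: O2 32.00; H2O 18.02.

305 g

n(C3H8) = 4.230 mol
n(O2) = 846.1 / 32.00 = 26.44 mol
n/ν for C3H8 = 4.230/1 = 4.230
n/ν for O2 = 26.44/5 = 5.288
Smallest n/ν is C3H8 → limiting reagent.
n(H2O) = (4/1) × 4.230 = 16.92 mol
mass = 16.92 × 18.02 = 304.9 g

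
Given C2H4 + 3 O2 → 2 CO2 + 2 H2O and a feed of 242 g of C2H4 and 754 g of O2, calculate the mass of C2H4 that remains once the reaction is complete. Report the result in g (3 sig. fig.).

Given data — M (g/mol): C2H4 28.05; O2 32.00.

21.7 g

n(C2H4) = 242.0 / 28.05 = 8.627 mol
n(O2) = 754.0 / 32.00 = 23.56 mol
n/ν for C2H4 = 8.627/1 = 8.627
n/ν for O2 = 23.56/3 = 7.853
Smallest n/ν is O2 → limiting reagent.
C2H4 consumed = (1/3) × 23.56 = 7.853 mol
C2H4 remaining = 8.627 − 7.853 = 0.7740 mol
mass = 0.7740 × 28.05 = 21.71 g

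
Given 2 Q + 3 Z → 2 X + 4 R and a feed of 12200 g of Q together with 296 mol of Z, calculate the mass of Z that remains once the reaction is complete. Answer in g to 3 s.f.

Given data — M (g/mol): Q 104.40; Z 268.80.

n(Q) = 12200 / 104.40 = 116.9 mol
n(Z) = 296.0 mol
n/ν for Q = 116.9/2 = 58.45
n/ν for Z = 296.0/3 = 98.67
Smallest n/ν is Q → limiting reagent.
Z consumed = (3/2) × 116.9 = 175.4 mol
Z remaining = 296.0 − 175.4 = 120.6 mol
mass = 120.6 × 268.80 = 32420 g

32400 g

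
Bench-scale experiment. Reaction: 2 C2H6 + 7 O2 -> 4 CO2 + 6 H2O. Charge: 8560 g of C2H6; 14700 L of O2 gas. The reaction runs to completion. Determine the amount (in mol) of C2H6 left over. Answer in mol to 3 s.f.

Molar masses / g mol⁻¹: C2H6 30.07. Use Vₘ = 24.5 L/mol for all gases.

113 mol

n(C2H6) = 8560 / 30.07 = 284.7 mol
n(O2) = 14700 / 24.5 = 600.0 mol
n/ν for C2H6 = 284.7/2 = 142.4
n/ν for O2 = 600.0/7 = 85.71
Smallest n/ν is O2 → limiting reagent.
C2H6 consumed = (2/7) × 600.0 = 171.4 mol
C2H6 remaining = 284.7 − 171.4 = 113.3 mol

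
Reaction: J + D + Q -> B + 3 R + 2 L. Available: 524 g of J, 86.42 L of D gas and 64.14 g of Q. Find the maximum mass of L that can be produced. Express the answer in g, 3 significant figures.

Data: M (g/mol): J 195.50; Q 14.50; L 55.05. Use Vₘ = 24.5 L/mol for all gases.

295 g

n(J) = 524.0 / 195.50 = 2.680 mol
n(D) = 86.42 / 24.5 = 3.527 mol
n(Q) = 64.14 / 14.50 = 4.423 mol
n/ν for J = 2.680/1 = 2.680
n/ν for D = 3.527/1 = 3.527
n/ν for Q = 4.423/1 = 4.423
Smallest n/ν is J → limiting reagent.
n(L) = (2/1) × 2.680 = 5.360 mol
mass = 5.360 × 55.05 = 295.1 g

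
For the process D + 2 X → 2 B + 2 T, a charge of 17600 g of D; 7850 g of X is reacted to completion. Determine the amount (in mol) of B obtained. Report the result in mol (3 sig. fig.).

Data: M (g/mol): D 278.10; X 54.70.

n(D) = 17600 / 278.10 = 63.29 mol
n(X) = 7850 / 54.70 = 143.5 mol
n/ν → D: 63.29, X: 71.75; D is limiting.
n(B) = (2/1) × 63.29 = 126.6 mol

127 mol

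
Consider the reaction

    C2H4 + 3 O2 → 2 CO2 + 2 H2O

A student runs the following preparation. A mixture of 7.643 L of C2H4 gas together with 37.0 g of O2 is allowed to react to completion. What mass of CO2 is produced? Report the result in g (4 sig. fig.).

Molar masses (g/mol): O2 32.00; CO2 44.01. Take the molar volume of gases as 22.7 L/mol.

n(C2H4) = 7.643 / 22.7 = 0.3367 mol
n(O2) = 37.00 / 32.00 = 1.156 mol
n/ν for C2H4 = 0.3367/1 = 0.3367
n/ν for O2 = 1.156/3 = 0.3853
Smallest n/ν is C2H4 → limiting reagent.
n(CO2) = (2/1) × 0.3367 = 0.6734 mol
mass = 0.6734 × 44.01 = 29.64 g

29.64 g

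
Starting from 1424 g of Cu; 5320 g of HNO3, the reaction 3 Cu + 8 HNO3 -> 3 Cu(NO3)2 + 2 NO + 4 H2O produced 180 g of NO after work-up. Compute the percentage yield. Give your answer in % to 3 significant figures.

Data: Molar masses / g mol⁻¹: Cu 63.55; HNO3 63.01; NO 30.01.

n(Cu) = 1424 / 63.55 = 22.41 mol
n(HNO3) = 5320 / 63.01 = 84.43 mol
n/ν for Cu = 22.41/3 = 7.470
n/ν for HNO3 = 84.43/8 = 10.55
Smallest n/ν is Cu → limiting reagent.
theoretical n(NO) = (2/3) × 22.41 = 14.94 mol → 448.3 g
% yield = 180 / 448.3 × 100 = 40.15 %

40.2 %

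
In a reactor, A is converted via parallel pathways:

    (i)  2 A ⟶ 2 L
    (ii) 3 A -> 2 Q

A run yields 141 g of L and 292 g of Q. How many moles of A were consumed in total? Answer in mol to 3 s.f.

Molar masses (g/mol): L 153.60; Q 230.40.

n(L) = 141 / 153.60 = 0.9180 mol
n(Q) = 292 / 230.40 = 1.267 mol
n(A) via (i) = (2/2)×0.9180 = 0.9180 mol
n(A) via (ii) = (3/2)×1.267 = 1.901 mol
total n(A) = 0.9180 + 1.901 = 2.819 mol

2.82 mol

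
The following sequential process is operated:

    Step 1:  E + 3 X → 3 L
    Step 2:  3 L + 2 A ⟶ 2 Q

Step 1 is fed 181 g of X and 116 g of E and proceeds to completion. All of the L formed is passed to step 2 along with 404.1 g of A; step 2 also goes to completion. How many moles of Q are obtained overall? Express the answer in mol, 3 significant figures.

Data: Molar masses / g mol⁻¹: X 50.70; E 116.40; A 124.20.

1.99 mol

Step 1:
n(X) = 181.0 / 50.70 = 3.570 mol
n(E) = 116.0 / 116.40 = 0.9966 mol
n/ν for X = 3.570/3 = 1.190
n/ν for E = 0.9966/1 = 0.9966
Smallest n/ν is E → limiting reagent.
n(L) produced = (3/1) × 0.9966 = 2.990 mol
Step 2:
n(L) available = 2.990 mol
n(A) = 404.1 / 124.20 = 3.254 mol
n/ν for L = 2.990/3 = 0.9967
n/ν for A = 3.254/2 = 1.627
Smallest n/ν is L → limiting reagent.
n(Q) = (2/3) × 2.990 = 1.993 mol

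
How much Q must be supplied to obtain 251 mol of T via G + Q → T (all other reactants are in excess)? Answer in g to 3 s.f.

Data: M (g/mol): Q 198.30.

n(T) = 251.0 mol
n(Q) = (1/1) × 251.0 = 251.0 mol
mass = 251.0 × 198.30 = 49770 g

49800 g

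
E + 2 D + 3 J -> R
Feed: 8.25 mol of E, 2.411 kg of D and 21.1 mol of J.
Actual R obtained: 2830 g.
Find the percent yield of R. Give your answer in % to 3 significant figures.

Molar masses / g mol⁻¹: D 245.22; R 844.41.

68.2 %

n(E) = 8.250 mol
n(D) = 2.411×1000 / 245.22 = 9.832 mol
n(J) = 21.10 mol
n/ν for E = 8.250/1 = 8.250
n/ν for D = 9.832/2 = 4.916
n/ν for J = 21.10/3 = 7.033
Smallest n/ν is D → limiting reagent.
theoretical n(R) = (1/2) × 9.832 = 4.916 mol → 4151 g
% yield = 2830 / 4151 × 100 = 68.18 %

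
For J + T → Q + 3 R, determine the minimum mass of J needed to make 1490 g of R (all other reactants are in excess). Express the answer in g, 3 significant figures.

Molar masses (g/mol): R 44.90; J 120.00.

1330 g

n(R) = 1490 / 44.90 = 33.18 mol
n(J) = (1/3) × 33.18 = 11.06 mol
mass = 11.06 × 120.00 = 1327 g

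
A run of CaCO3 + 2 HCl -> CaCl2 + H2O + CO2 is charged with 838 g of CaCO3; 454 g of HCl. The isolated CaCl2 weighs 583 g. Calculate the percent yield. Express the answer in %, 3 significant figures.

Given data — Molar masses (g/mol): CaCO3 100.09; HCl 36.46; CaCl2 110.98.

n(CaCO3) = 838.0 / 100.09 = 8.372 mol
n(HCl) = 454.0 / 36.46 = 12.45 mol
n/ν → CaCO3: 8.372, HCl: 6.225; HCl is limiting.
theoretical n(CaCl2) = (1/2) × 12.45 = 6.225 mol → 690.9 g
% yield = 583 / 690.9 × 100 = 84.38 %

84.4 %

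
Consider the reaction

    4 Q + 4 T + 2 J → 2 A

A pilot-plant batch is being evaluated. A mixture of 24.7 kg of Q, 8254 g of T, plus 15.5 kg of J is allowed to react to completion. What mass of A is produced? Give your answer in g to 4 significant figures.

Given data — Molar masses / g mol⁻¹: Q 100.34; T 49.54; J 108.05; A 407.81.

n(Q) = 24.70×1000 / 100.34 = 246.2 mol
n(T) = 8254 / 49.54 = 166.6 mol
n(J) = 15.50×1000 / 108.05 = 143.5 mol
n/ν → Q: 61.55, T: 41.65, J: 71.75; T is limiting.
n(A) = (2/4) × 166.6 = 83.30 mol
mass = 83.30 × 407.81 = 33970 g

33970 g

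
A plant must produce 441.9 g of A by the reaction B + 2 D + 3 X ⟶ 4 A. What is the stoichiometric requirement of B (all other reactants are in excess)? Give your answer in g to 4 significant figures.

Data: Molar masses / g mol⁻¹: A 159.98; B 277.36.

n(A) = 441.9 / 159.98 = 2.762 mol
n(B) = (1/4) × 2.762 = 0.6905 mol
mass = 0.6905 × 277.36 = 191.5 g

191.5 g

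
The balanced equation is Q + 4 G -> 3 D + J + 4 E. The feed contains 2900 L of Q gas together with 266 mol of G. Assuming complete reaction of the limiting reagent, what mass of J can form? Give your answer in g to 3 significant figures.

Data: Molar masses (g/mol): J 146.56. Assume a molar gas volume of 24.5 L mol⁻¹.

n(Q) = 2900 / 24.5 = 118.4 mol
n(G) = 266.0 mol
n/ν → Q: 118.4, G: 66.50; G is limiting.
n(J) = (1/4) × 266.0 = 66.50 mol
mass = 66.50 × 146.56 = 9746 g

9750 g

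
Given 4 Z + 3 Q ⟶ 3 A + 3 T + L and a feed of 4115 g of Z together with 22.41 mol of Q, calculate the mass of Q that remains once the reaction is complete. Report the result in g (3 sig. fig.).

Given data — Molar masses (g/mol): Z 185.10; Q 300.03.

1720 g

n(Z) = 4115 / 185.10 = 22.23 mol
n(Q) = 22.41 mol
n/ν for Z = 22.23/4 = 5.558
n/ν for Q = 22.41/3 = 7.470
Smallest n/ν is Z → limiting reagent.
Q consumed = (3/4) × 22.23 = 16.67 mol
Q remaining = 22.41 − 16.67 = 5.740 mol
mass = 5.740 × 300.03 = 1722 g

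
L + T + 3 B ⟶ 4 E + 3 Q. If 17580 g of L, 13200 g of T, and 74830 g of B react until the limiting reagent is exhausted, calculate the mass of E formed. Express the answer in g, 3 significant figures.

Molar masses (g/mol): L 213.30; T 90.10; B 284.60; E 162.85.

53700 g

n(L) = 17580 / 213.30 = 82.42 mol
n(T) = 13200 / 90.10 = 146.5 mol
n(B) = 74830 / 284.60 = 262.9 mol
n/ν for L = 82.42/1 = 82.42
n/ν for T = 146.5/1 = 146.5
n/ν for B = 262.9/3 = 87.63
Smallest n/ν is L → limiting reagent.
n(E) = (4/1) × 82.42 = 329.7 mol
mass = 329.7 × 162.85 = 53690 g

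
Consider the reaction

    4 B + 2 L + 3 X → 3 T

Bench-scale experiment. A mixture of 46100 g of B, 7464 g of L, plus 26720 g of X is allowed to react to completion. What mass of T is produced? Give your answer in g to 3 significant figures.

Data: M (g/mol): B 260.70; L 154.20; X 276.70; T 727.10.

n(B) = 46100 / 260.70 = 176.8 mol
n(L) = 7464 / 154.20 = 48.40 mol
n(X) = 26720 / 276.70 = 96.57 mol
n/ν → B: 44.20, L: 24.20, X: 32.19; L is limiting.
n(T) = (3/2) × 48.40 = 72.60 mol
mass = 72.60 × 727.10 = 52790 g

52800 g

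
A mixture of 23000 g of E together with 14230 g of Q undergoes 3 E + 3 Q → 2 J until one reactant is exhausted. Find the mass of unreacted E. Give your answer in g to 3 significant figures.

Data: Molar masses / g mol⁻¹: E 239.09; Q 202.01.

n(E) = 23000 / 239.09 = 96.20 mol
n(Q) = 14230 / 202.01 = 70.44 mol
n/ν for E = 96.20/3 = 32.07
n/ν for Q = 70.44/3 = 23.48
Smallest n/ν is Q → limiting reagent.
E consumed = (3/3) × 70.44 = 70.44 mol
E remaining = 96.20 − 70.44 = 25.76 mol
mass = 25.76 × 239.09 = 6159 g

6160 g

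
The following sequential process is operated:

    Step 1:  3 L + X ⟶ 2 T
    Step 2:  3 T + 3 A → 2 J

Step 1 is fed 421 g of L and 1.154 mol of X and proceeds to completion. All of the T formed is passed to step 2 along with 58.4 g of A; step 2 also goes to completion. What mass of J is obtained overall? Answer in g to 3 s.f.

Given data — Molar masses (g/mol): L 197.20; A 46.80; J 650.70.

541 g

Step 1:
n(L) = 421.0 / 197.20 = 2.135 mol
n(X) = 1.154 mol
n/ν → L: 0.7117, X: 1.154; L is limiting.
n(T) produced = (2/3) × 2.135 = 1.423 mol
Step 2:
n(T) available = 1.423 mol
n(A) = 58.40 / 46.80 = 1.248 mol
n/ν → T: 0.4743, A: 0.4160; A is limiting.
n(J) = (2/3) × 1.248 = 0.8320 mol
mass = 0.8320 × 650.70 = 541.4 g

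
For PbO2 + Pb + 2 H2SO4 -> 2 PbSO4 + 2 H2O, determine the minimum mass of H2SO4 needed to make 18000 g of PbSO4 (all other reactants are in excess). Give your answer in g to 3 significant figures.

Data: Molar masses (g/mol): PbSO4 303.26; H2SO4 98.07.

n(PbSO4) = 18000 / 303.26 = 59.36 mol
n(H2SO4) = (2/2) × 59.36 = 59.36 mol
mass = 59.36 × 98.07 = 5821 g

5820 g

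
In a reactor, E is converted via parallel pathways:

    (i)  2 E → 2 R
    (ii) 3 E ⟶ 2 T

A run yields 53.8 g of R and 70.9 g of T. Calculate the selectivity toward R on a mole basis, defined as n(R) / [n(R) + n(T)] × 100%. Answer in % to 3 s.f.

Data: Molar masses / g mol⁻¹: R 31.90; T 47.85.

n(R) = 53.8 / 31.90 = 1.687 mol
n(T) = 70.9 / 47.85 = 1.482 mol
selectivity = 1.687/(1.687+1.482) × 100 = 53.23 %

53.2 %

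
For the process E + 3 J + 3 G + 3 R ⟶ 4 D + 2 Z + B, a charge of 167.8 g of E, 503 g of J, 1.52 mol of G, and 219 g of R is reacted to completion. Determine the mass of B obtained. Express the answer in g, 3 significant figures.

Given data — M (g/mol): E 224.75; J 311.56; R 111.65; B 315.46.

160 g

n(E) = 167.8 / 224.75 = 0.7466 mol
n(J) = 503.0 / 311.56 = 1.614 mol
n(G) = 1.520 mol
n(R) = 219.0 / 111.65 = 1.961 mol
n/ν → E: 0.7466, J: 0.5380, G: 0.5067, R: 0.6537; G is limiting.
n(B) = (1/3) × 1.520 = 0.5067 mol
mass = 0.5067 × 315.46 = 159.8 g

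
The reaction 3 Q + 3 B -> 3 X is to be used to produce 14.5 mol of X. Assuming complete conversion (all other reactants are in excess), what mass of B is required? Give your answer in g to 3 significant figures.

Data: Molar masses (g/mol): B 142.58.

2070 g

n(X) = 14.50 mol
n(B) = (3/3) × 14.50 = 14.50 mol
mass = 14.50 × 142.58 = 2067 g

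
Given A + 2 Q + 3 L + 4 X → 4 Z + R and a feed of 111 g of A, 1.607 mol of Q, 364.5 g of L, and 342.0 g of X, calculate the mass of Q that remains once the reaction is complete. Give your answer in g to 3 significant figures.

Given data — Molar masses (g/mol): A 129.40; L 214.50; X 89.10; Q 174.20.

82.6 g

n(A) = 111.0 / 129.40 = 0.8578 mol
n(Q) = 1.607 mol
n(L) = 364.5 / 214.50 = 1.699 mol
n(X) = 342.0 / 89.10 = 3.838 mol
n/ν for A = 0.8578/1 = 0.8578
n/ν for Q = 1.607/2 = 0.8035
n/ν for L = 1.699/3 = 0.5663
n/ν for X = 3.838/4 = 0.9595
Smallest n/ν is L → limiting reagent.
Q consumed = (2/3) × 1.699 = 1.133 mol
Q remaining = 1.607 − 1.133 = 0.4740 mol
mass = 0.4740 × 174.20 = 82.57 g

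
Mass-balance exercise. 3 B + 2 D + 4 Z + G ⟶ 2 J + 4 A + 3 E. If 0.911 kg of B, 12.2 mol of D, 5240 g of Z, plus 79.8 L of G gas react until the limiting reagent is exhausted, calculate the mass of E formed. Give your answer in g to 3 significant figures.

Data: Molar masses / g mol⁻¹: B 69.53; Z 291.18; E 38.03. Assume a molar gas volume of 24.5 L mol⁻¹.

372 g

n(B) = 0.9110×1000 / 69.53 = 13.10 mol
n(D) = 12.20 mol
n(Z) = 5240 / 291.18 = 18.00 mol
n(G) = 79.80 / 24.5 = 3.257 mol
n/ν for B = 13.10/3 = 4.367
n/ν for D = 12.20/2 = 6.100
n/ν for Z = 18.00/4 = 4.500
n/ν for G = 3.257/1 = 3.257
Smallest n/ν is G → limiting reagent.
n(E) = (3/1) × 3.257 = 9.771 mol
mass = 9.771 × 38.03 = 371.6 g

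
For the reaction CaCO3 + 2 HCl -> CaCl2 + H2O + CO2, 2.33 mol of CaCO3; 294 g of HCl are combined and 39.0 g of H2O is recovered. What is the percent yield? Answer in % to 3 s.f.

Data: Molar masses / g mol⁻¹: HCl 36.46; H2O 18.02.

92.9 %

n(CaCO3) = 2.330 mol
n(HCl) = 294.0 / 36.46 = 8.064 mol
n/ν for CaCO3 = 2.330/1 = 2.330
n/ν for HCl = 8.064/2 = 4.032
Smallest n/ν is CaCO3 → limiting reagent.
theoretical n(H2O) = (1/1) × 2.330 = 2.330 mol → 41.99 g
% yield = 39.0 / 41.99 × 100 = 92.88 %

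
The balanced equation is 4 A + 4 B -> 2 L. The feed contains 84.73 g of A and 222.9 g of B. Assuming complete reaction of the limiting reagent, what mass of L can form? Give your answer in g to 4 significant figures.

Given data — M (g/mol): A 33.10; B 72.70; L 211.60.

n(A) = 84.73 / 33.10 = 2.560 mol
n(B) = 222.9 / 72.70 = 3.066 mol
n/ν for A = 2.560/4 = 0.6400
n/ν for B = 3.066/4 = 0.7665
Smallest n/ν is A → limiting reagent.
n(L) = (2/4) × 2.560 = 1.280 mol
mass = 1.280 × 211.60 = 270.8 g

270.8 g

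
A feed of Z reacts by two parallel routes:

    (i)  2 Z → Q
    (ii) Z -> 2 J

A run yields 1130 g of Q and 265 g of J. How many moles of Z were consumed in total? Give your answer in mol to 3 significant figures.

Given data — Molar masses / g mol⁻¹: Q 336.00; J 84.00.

n(Q) = 1130 / 336.00 = 3.363 mol
n(J) = 265 / 84.00 = 3.155 mol
n(Z) via (i) = (2/1)×3.363 = 6.726 mol
n(Z) via (ii) = (1/2)×3.155 = 1.578 mol
total n(Z) = 6.726 + 1.578 = 8.304 mol

8.30 mol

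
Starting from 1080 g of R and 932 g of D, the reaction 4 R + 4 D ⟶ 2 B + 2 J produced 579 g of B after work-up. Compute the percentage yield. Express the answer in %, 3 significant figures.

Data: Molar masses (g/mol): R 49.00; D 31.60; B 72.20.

72.8 %

n(R) = 1080 / 49.00 = 22.04 mol
n(D) = 932.0 / 31.60 = 29.49 mol
n/ν for R = 22.04/4 = 5.510
n/ν for D = 29.49/4 = 7.373
Smallest n/ν is R → limiting reagent.
theoretical n(B) = (2/4) × 22.04 = 11.02 mol → 795.6 g
% yield = 579 / 795.6 × 100 = 72.78 %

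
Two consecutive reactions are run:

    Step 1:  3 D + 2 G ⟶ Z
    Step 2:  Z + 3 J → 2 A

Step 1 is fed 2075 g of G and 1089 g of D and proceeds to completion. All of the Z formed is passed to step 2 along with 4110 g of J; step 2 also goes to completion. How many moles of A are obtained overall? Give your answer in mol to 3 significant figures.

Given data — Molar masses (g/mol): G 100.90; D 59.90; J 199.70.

12.1 mol

Step 1:
n(G) = 2075 / 100.90 = 20.56 mol
n(D) = 1089 / 59.90 = 18.18 mol
n/ν for G = 20.56/2 = 10.28
n/ν for D = 18.18/3 = 6.060
Smallest n/ν is D → limiting reagent.
n(Z) produced = (1/3) × 18.18 = 6.060 mol
Step 2:
n(Z) available = 6.060 mol
n(J) = 4110 / 199.70 = 20.58 mol
n/ν for Z = 6.060/1 = 6.060
n/ν for J = 20.58/3 = 6.860
Smallest n/ν is Z → limiting reagent.
n(A) = (2/1) × 6.060 = 12.12 mol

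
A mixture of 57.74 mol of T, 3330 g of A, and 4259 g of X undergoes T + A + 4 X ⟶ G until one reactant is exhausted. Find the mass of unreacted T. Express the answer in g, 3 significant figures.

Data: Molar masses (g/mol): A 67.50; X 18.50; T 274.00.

2300 g

n(T) = 57.74 mol
n(A) = 3330 / 67.50 = 49.33 mol
n(X) = 4259 / 18.50 = 230.2 mol
n/ν → T: 57.74, A: 49.33, X: 57.55; A is limiting.
T consumed = (1/1) × 49.33 = 49.33 mol
T remaining = 57.74 − 49.33 = 8.410 mol
mass = 8.410 × 274.00 = 2304 g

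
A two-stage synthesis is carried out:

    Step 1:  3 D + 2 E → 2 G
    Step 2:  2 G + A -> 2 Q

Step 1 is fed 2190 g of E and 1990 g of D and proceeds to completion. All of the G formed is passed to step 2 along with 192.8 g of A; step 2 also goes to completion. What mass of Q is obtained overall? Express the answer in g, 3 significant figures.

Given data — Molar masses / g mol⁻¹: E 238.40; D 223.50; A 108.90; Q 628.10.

Step 1:
n(E) = 2190 / 238.40 = 9.186 mol
n(D) = 1990 / 223.50 = 8.904 mol
n/ν for E = 9.186/2 = 4.593
n/ν for D = 8.904/3 = 2.968
Smallest n/ν is D → limiting reagent.
n(G) produced = (2/3) × 8.904 = 5.936 mol
Step 2:
n(G) available = 5.936 mol
n(A) = 192.8 / 108.90 = 1.770 mol
n/ν for G = 5.936/2 = 2.968
n/ν for A = 1.770/1 = 1.770
Smallest n/ν is A → limiting reagent.
n(Q) = (2/1) × 1.770 = 3.540 mol
mass = 3.540 × 628.10 = 2223 g

2220 g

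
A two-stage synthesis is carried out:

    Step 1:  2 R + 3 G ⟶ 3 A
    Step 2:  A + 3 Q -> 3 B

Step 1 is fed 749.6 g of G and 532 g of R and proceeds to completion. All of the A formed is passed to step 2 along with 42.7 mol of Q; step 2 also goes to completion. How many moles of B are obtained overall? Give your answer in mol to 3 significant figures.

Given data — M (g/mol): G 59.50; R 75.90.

Step 1:
n(G) = 749.6 / 59.50 = 12.60 mol
n(R) = 532.0 / 75.90 = 7.009 mol
n/ν for G = 12.60/3 = 4.200
n/ν for R = 7.009/2 = 3.505
Smallest n/ν is R → limiting reagent.
n(A) produced = (3/2) × 7.009 = 10.51 mol
Step 2:
n(A) available = 10.51 mol
n(Q) = 42.70 mol
n/ν for A = 10.51/1 = 10.51
n/ν for Q = 42.70/3 = 14.23
Smallest n/ν is A → limiting reagent.
n(B) = (3/1) × 10.51 = 31.53 mol

31.5 mol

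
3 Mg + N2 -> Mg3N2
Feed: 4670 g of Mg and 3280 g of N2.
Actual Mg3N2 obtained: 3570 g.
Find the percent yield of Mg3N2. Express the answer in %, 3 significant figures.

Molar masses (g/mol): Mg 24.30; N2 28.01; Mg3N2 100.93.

n(Mg) = 4670 / 24.30 = 192.2 mol
n(N2) = 3280 / 28.01 = 117.1 mol
n/ν for Mg = 192.2/3 = 64.07
n/ν for N2 = 117.1/1 = 117.1
Smallest n/ν is Mg → limiting reagent.
theoretical n(Mg3N2) = (1/3) × 192.2 = 64.07 mol → 6467 g
% yield = 3570 / 6467 × 100 = 55.20 %

55.2 %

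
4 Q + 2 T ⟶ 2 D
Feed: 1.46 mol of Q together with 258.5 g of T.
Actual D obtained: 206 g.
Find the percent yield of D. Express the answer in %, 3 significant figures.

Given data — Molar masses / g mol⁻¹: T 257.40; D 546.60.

51.6 %

n(Q) = 1.460 mol
n(T) = 258.5 / 257.40 = 1.004 mol
n/ν for Q = 1.460/4 = 0.3650
n/ν for T = 1.004/2 = 0.5020
Smallest n/ν is Q → limiting reagent.
theoretical n(D) = (2/4) × 1.460 = 0.7300 mol → 399.0 g
% yield = 206 / 399.0 × 100 = 51.63 %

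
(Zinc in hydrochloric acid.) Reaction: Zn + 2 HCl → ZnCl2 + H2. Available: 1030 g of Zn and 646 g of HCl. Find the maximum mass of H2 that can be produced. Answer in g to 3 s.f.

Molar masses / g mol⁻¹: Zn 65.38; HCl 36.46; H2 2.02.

n(Zn) = 1030 / 65.38 = 15.75 mol
n(HCl) = 646.0 / 36.46 = 17.72 mol
n/ν → Zn: 15.75, HCl: 8.860; HCl is limiting.
n(H2) = (1/2) × 17.72 = 8.860 mol
mass = 8.860 × 2.02 = 17.90 g

17.9 g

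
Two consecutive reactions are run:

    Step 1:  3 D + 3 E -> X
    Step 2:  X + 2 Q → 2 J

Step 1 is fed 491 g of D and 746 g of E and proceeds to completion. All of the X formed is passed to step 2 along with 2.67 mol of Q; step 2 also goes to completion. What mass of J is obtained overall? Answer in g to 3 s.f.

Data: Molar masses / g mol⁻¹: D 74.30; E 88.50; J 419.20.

1120 g

Step 1:
n(D) = 491.0 / 74.30 = 6.608 mol
n(E) = 746.0 / 88.50 = 8.429 mol
n/ν → D: 2.203, E: 2.810; D is limiting.
n(X) produced = (1/3) × 6.608 = 2.203 mol
Step 2:
n(X) available = 2.203 mol
n(Q) = 2.670 mol
n/ν → X: 2.203, Q: 1.335; Q is limiting.
n(J) = (2/2) × 2.670 = 2.670 mol
mass = 2.670 × 419.20 = 1119 g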